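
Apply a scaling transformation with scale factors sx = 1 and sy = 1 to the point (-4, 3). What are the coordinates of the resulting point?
(-4, 3)

Scaling matrix:
[[1, 0], [0, 1]]
Result: (-4 × 1, 3 × 1) = (-4, 3)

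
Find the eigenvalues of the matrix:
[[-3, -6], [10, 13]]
λ = 3 and λ = 7

Characteristic equation: det(A - λI) = 0
λ² - (trace)λ + (det) = 0
λ² - (10)λ + (21) = 0
λ² - 10λ + 21 = 0
Solving: λ = 3, 7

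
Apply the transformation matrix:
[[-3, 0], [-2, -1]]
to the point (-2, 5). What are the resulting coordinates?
(6, -1)

Matrix multiplication:
[[-3, 0], [-2, -1]] × [-2, 5]ᵀ
= [-3×-2 + 0×5, -2×-2 + -1×5]ᵀ
= [6.0000, -1.0000]ᵀ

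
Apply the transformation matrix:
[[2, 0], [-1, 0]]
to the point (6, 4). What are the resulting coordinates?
(12, -6)

Matrix multiplication:
[[2, 0], [-1, 0]] × [6, 4]ᵀ
= [2×6 + 0×4, -1×6 + 0×4]ᵀ
= [12.0000, -6.0000]ᵀ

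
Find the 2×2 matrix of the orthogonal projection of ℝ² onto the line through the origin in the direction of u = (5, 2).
[[25/29, 10/29], [10/29, 4/29]]

The orthogonal projection onto the line spanned by a nonzero vector u = (a, b) has matrix P = (u uᵀ) / (uᵀ u) = (1/(a² + b²)) · [[a², ab], [ab, b²]].
Here u = (5, 2), so a² + b² = 25 + 4 = 29.
P = (1/29) · [[25, 10], [10, 4]] = [[25/29, 10/29], [10/29, 4/29]].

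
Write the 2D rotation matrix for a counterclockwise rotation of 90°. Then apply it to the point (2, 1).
R = [[0, -1], [1, 0]]; R·(2, 1) = (-1, 2)

Rotation matrix formula: R(θ) = [[cos θ, -sin θ], [sin θ, cos θ]]
For θ = 90°:
cos(90°) = 0
sin(90°) = 1
R = [[0, -1], [1, 0]]
Apply to (2, 1): [0·2 + (-1)·1, 1·2 + 0·1] = (-1, 2)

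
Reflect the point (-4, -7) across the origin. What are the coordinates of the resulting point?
(4, 7)

Reflection across origin: (-4, -7) → (4, 7)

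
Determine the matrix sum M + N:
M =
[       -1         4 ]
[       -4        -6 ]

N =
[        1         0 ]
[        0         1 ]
M + N =
[        0         4 ]
[       -4        -5 ]

Matrix addition is elementwise: (M+N)[i][j] = M[i][j] + N[i][j].
  (M+N)[0][0] = (-1) + (1) = 0
  (M+N)[0][1] = (4) + (0) = 4
  (M+N)[1][0] = (-4) + (0) = -4
  (M+N)[1][1] = (-6) + (1) = -5
M + N =
[        0         4 ]
[       -4        -5 ]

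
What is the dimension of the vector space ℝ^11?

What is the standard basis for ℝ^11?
Dimension = 11; standard basis = {e_1, e_2, e_3, …, e_11}

ℝ^11 is the space of 11-tuples of real numbers; its dimension is 11.
The standard basis consists of 11 vectors: e_1, e_2, e_3, …, e_11, where e_i is the vector with 1 in position i and 0 elsewhere.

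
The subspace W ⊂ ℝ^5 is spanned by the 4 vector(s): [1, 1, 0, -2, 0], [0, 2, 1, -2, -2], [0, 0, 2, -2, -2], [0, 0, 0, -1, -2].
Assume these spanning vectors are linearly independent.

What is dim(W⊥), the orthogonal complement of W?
dim(W⊥) = 1

For any subspace W of ℝ^n, dim(W) + dim(W⊥) = n (the whole-space dimension).
Here the given 4 vectors are linearly independent, so dim(W) = 4.
Thus dim(W⊥) = n - dim(W) = 5 - 4 = 1.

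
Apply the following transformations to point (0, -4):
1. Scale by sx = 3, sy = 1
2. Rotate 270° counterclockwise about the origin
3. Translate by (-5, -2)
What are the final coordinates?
(-9, -2)

Step 1: Scale → (0, -4)
Step 2: Rotate 270° → (-4, 0)
Step 3: Translate → (-9, -2)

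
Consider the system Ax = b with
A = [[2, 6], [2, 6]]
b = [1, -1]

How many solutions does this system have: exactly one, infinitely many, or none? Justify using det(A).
No solution

det(A) = (2)*(6) - (6)*(2) = 0, so A is singular.
The column space of A is span(column 1) = span([2, 2]).
b = [1, -1] is not a scalar multiple of column 1, so b ∉ column space and the system is inconsistent — no solution.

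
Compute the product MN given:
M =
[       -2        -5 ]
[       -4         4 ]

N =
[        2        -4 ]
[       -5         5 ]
MN =
[       21       -17 ]
[      -28        36 ]

Matrix multiplication: (MN)[i][j] = sum over k of M[i][k] * N[k][j].
  (MN)[0][0] = (-2)*(2) + (-5)*(-5) = 21
  (MN)[0][1] = (-2)*(-4) + (-5)*(5) = -17
  (MN)[1][0] = (-4)*(2) + (4)*(-5) = -28
  (MN)[1][1] = (-4)*(-4) + (4)*(5) = 36
MN =
[       21       -17 ]
[      -28        36 ]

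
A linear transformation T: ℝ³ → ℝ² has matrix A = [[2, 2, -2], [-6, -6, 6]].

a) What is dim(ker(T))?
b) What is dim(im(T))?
dim(ker) = 2, dim(im) = 1

Observe that row 2 = -3 × row 1 (so the rows are linearly dependent).
Thus rank(A) = 1 (only one linearly independent row).
dim(im(T)) = rank(A) = 1.
By the rank-nullity theorem applied to T: ℝ³ → ℝ², rank(A) + nullity(A) = 3 (the domain dimension), so dim(ker(T)) = 3 - 1 = 2.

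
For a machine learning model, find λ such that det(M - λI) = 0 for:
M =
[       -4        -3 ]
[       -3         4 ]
λ = -5, 5

Solve det(M - λI) = 0. For a 2×2 matrix the characteristic equation is λ² - (trace)λ + det = 0.
trace(M) = a + d = -4 + 4 = 0.
det(M) = a*d - b*c = (-4)*(4) - (-3)*(-3) = -16 - 9 = -25.
Characteristic equation: λ² - (0)λ + (-25) = 0.
Discriminant = (0)² - 4*(-25) = 0 + 100 = 100.
λ = (0 ± √100) / 2 = (0 ± 10) / 2 = -5, 5.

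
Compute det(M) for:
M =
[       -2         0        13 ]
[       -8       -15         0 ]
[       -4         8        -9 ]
det(M) = -1882

Expand along row 0 (cofactor expansion): det(M) = a*(e*i - f*h) - b*(d*i - f*g) + c*(d*h - e*g), where the 3×3 is [[a, b, c], [d, e, f], [g, h, i]].
Minor M_00 = (-15)*(-9) - (0)*(8) = 135 - 0 = 135.
Minor M_01 = (-8)*(-9) - (0)*(-4) = 72 - 0 = 72.
Minor M_02 = (-8)*(8) - (-15)*(-4) = -64 - 60 = -124.
det(M) = (-2)*(135) - (0)*(72) + (13)*(-124) = -270 + 0 - 1612 = -1882.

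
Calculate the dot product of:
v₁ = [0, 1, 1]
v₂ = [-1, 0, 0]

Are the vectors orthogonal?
0, Yes

The dot product is the sum of products of corresponding components.
v₁·v₂ = (0)*(-1) + (1)*(0) + (1)*(0) = 0 + 0 + 0 = 0.
Two vectors are orthogonal iff their dot product is 0; here the dot product is 0, so the vectors are orthogonal.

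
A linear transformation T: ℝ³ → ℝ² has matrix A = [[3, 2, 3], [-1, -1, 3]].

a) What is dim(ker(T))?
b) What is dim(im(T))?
dim(ker) = 1, dim(im) = 2

The two rows are not scalar multiples of one another (no single k satisfies row 2 = k × row 1), so they are linearly independent.
Thus rank(A) = 2.
dim(im(T)) = rank(A) = 2.
By the rank-nullity theorem applied to T: ℝ³ → ℝ², rank(A) + nullity(A) = 3 (the domain dimension), so dim(ker(T)) = 3 - 2 = 1.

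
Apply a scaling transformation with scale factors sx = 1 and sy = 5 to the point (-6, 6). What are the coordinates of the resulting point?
(-6, 30)

Scaling matrix:
[[1, 0], [0, 5]]
Result: (-6 × 1, 6 × 5) = (-6, 30)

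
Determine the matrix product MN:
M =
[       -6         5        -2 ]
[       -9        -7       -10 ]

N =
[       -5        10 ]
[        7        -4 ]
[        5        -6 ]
MN =
[       55       -68 ]
[      -54        -2 ]

Matrix multiplication: (MN)[i][j] = sum over k of M[i][k] * N[k][j].
  (MN)[0][0] = (-6)*(-5) + (5)*(7) + (-2)*(5) = 55
  (MN)[0][1] = (-6)*(10) + (5)*(-4) + (-2)*(-6) = -68
  (MN)[1][0] = (-9)*(-5) + (-7)*(7) + (-10)*(5) = -54
  (MN)[1][1] = (-9)*(10) + (-7)*(-4) + (-10)*(-6) = -2
MN =
[       55       -68 ]
[      -54        -2 ]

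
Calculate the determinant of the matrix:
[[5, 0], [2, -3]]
-15

For a 2×2 matrix [[a, b], [c, d]], det = ad - bc
det = (5)(-3) - (0)(2) = -15 - 0 = -15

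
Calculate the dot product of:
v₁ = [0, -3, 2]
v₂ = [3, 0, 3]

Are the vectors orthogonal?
6, No

The dot product is the sum of products of corresponding components.
v₁·v₂ = (0)*(3) + (-3)*(0) + (2)*(3) = 0 + 0 + 6 = 6.
Two vectors are orthogonal iff their dot product is 0; here the dot product is 6, so the vectors are not orthogonal.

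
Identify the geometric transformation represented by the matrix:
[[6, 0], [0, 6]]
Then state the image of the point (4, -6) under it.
uniform scaling by factor 6; image of (4, -6) is (24, -36)

This is a diagonal matrix with equal entries 6, so it scales both axes by the same factor 6.
The matrix [[6, 0], [0, 6]] represents: uniform scaling by factor 6.
Applying it to (4, -6): [6·4 + 0·-6, 0·4 + 6·-6] = (24, -36).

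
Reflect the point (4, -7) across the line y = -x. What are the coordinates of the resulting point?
(7, -4)

Reflection across line y = -x: (4, -7) → (7, -4)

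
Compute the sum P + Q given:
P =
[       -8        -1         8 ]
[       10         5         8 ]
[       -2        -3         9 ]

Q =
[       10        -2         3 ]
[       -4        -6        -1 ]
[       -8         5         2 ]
P + Q =
[        2        -3        11 ]
[        6        -1         7 ]
[      -10         2        11 ]

Matrix addition is elementwise: (P+Q)[i][j] = P[i][j] + Q[i][j].
  (P+Q)[0][0] = (-8) + (10) = 2
  (P+Q)[0][1] = (-1) + (-2) = -3
  (P+Q)[0][2] = (8) + (3) = 11
  (P+Q)[1][0] = (10) + (-4) = 6
  (P+Q)[1][1] = (5) + (-6) = -1
  (P+Q)[1][2] = (8) + (-1) = 7
  (P+Q)[2][0] = (-2) + (-8) = -10
  (P+Q)[2][1] = (-3) + (5) = 2
  (P+Q)[2][2] = (9) + (2) = 11
P + Q =
[        2        -3        11 ]
[        6        -1         7 ]
[      -10         2        11 ]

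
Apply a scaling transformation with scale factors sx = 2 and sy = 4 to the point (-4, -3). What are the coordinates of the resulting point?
(-8, -12)

Scaling matrix:
[[2, 0], [0, 4]]
Result: (-4 × 2, -3 × 4) = (-8, -12)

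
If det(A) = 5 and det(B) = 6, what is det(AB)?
30

Use the multiplicative property of determinants: det(AB) = det(A)*det(B).
det(AB) = (5)*(6) = 30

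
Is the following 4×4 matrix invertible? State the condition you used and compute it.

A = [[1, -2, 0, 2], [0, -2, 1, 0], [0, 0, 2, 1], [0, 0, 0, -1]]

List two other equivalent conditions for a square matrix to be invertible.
Yes, invertible; det(A) = 4 ≠ 0. Equivalent conditions: rank(A) = 4; Ax = 0 has only the trivial solution; 0 is not an eigenvalue; the columns of A are linearly independent.

To check invertibility, compute det(A).
The given matrix is triangular, so det(A) equals the product of its diagonal entries = 4 ≠ 0.
Since det(A) ≠ 0, A is invertible.
Equivalent conditions for a square matrix A to be invertible:
- rank(A) = 4 (full rank).
- The homogeneous system Ax = 0 has only the trivial solution x = 0.
- 0 is not an eigenvalue of A.
- The columns (equivalently rows) of A are linearly independent.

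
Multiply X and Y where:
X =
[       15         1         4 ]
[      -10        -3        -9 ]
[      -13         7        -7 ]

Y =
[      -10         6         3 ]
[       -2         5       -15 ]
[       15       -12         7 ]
XY =
[      -92        47        58 ]
[      -29        33       -48 ]
[       11        41      -193 ]

Matrix multiplication: (XY)[i][j] = sum over k of X[i][k] * Y[k][j].
  (XY)[0][0] = (15)*(-10) + (1)*(-2) + (4)*(15) = -92
  (XY)[0][1] = (15)*(6) + (1)*(5) + (4)*(-12) = 47
  (XY)[0][2] = (15)*(3) + (1)*(-15) + (4)*(7) = 58
  (XY)[1][0] = (-10)*(-10) + (-3)*(-2) + (-9)*(15) = -29
  (XY)[1][1] = (-10)*(6) + (-3)*(5) + (-9)*(-12) = 33
  (XY)[1][2] = (-10)*(3) + (-3)*(-15) + (-9)*(7) = -48
  (XY)[2][0] = (-13)*(-10) + (7)*(-2) + (-7)*(15) = 11
  (XY)[2][1] = (-13)*(6) + (7)*(5) + (-7)*(-12) = 41
  (XY)[2][2] = (-13)*(3) + (7)*(-15) + (-7)*(7) = -193
XY =
[      -92        47        58 ]
[      -29        33       -48 ]
[       11        41      -193 ]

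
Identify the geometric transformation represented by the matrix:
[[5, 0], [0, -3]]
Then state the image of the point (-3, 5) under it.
non-uniform scaling by (5, -3); image of (-3, 5) is (-15, -15)

This is diagonal with distinct entries, so it scales the x-axis by 5 and the y-axis by -3.
The matrix [[5, 0], [0, -3]] represents: non-uniform scaling by (5, -3).
Applying it to (-3, 5): [5·-3 + 0·5, 0·-3 + -3·5] = (-15, -15).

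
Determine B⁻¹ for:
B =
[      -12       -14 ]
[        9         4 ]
det(B) = 78
B⁻¹ =
[     2/39      7/39 ]
[    -3/26     -2/13 ]

For a 2×2 matrix B = [[a, b], [c, d]] with det(B) ≠ 0, B⁻¹ = (1/det(B)) * [[d, -b], [-c, a]].
det(B) = (-12)*(4) - (-14)*(9) = -48 + 126 = 78.
B⁻¹ = (1/78) * [[4, 14], [-9, -12]].
Dividing each entry by 78 and reducing:
B⁻¹ =
[     2/39      7/39 ]
[    -3/26     -2/13 ]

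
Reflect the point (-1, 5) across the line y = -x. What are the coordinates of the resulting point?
(-5, 1)

Reflection across line y = -x: (-1, 5) → (-5, 1)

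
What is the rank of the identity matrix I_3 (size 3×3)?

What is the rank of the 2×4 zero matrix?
rank(I_3) = 3, rank(0) = 0

The identity I_3 has 3 columns that are the standard basis vectors e_1, …, e_3. These are linearly independent, so all 3 columns are pivots and rank(I_3) = 3.
The 2×4 zero matrix has every entry zero, so every row is the zero row and there are no pivots; rank(0) = 0.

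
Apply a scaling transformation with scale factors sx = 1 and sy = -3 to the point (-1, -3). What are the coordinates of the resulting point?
(-1, 9)

Scaling matrix:
[[1, 0], [0, -3]]
Result: (-1 × 1, -3 × -3) = (-1, 9)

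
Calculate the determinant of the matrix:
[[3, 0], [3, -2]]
-6

For a 2×2 matrix [[a, b], [c, d]], det = ad - bc
det = (3)(-2) - (0)(3) = -6 - 0 = -6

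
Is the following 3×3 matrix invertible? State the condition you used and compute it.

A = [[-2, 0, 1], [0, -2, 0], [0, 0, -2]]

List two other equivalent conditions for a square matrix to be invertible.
Yes, invertible; det(A) = -8 ≠ 0. Equivalent conditions: rank(A) = 3; Ax = 0 has only the trivial solution; 0 is not an eigenvalue; the columns of A are linearly independent.

To check invertibility, compute det(A).
The given matrix is triangular, so det(A) equals the product of its diagonal entries = -8 ≠ 0.
Since det(A) ≠ 0, A is invertible.
Equivalent conditions for a square matrix A to be invertible:
- rank(A) = 3 (full rank).
- The homogeneous system Ax = 0 has only the trivial solution x = 0.
- 0 is not an eigenvalue of A.
- The columns (equivalently rows) of A are linearly independent.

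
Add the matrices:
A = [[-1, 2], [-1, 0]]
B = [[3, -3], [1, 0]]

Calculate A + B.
[[2, -1], [0, 0]]

Add corresponding elements:
(-1)+(3)=2
(2)+(-3)=-1
(-1)+(1)=0
(0)+(0)=0
A + B = [[2, -1], [0, 0]]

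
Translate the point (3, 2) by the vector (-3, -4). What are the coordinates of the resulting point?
(0, -2)

Translation by (-3, -4):
x' = 3 + -3 = 0
y' = 2 + -4 = -2
Homogeneous matrix: [[1, 0, -3], [0, 1, -4], [0, 0, 1]]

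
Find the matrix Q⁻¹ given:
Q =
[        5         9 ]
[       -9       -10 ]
det(Q) = 31
Q⁻¹ =
[   -10/31     -9/31 ]
[     9/31      5/31 ]

For a 2×2 matrix Q = [[a, b], [c, d]] with det(Q) ≠ 0, Q⁻¹ = (1/det(Q)) * [[d, -b], [-c, a]].
det(Q) = (5)*(-10) - (9)*(-9) = -50 + 81 = 31.
Q⁻¹ = (1/31) * [[-10, -9], [9, 5]].
Dividing each entry by 31 and reducing:
Q⁻¹ =
[   -10/31     -9/31 ]
[     9/31      5/31 ]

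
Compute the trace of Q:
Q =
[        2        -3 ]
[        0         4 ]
tr(Q) = 2 + 4 = 6

The trace of a square matrix is the sum of its diagonal entries.
Diagonal entries of Q: Q[0][0] = 2, Q[1][1] = 4.
tr(Q) = 2 + 4 = 6.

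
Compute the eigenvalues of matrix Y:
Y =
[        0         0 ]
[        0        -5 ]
λ = -5, 0

Solve det(Y - λI) = 0. For a 2×2 matrix the characteristic equation is λ² - (trace)λ + det = 0.
trace(Y) = a + d = 0 - 5 = -5.
det(Y) = a*d - b*c = (0)*(-5) - (0)*(0) = 0 - 0 = 0.
Characteristic equation: λ² - (-5)λ + (0) = 0.
Discriminant = (-5)² - 4*(0) = 25 - 0 = 25.
λ = (-5 ± √25) / 2 = (-5 ± 5) / 2 = -5, 0.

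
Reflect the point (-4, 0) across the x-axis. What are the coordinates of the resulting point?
(-4, 0)

Reflection across x-axis: (-4, 0) → (-4, 0)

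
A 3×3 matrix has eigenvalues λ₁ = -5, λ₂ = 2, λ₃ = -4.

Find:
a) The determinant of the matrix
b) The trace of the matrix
det = 40, trace = -7

Two standard eigenvalue identities:
- det(A) equals the product of the eigenvalues (counted with multiplicity).
- trace(A) equals the sum of the eigenvalues.
det(A) = (-5)*(2)*(-4) = 40.
trace(A) = -5 + 2 - 4 = -7.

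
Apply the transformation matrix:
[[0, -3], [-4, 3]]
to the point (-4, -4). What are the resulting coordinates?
(12, 4)

Matrix multiplication:
[[0, -3], [-4, 3]] × [-4, -4]ᵀ
= [0×-4 + -3×-4, -4×-4 + 3×-4]ᵀ
= [12.0000, 4.0000]ᵀ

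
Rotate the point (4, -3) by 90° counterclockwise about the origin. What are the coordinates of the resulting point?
(3, 4)

Rotation matrix R(θ) = [[cos θ, -sin θ], [sin θ, cos θ]]; for θ = 90°:
R = [[0, -1], [1, 0]]
Result: R × [4, -3]ᵀ = [0·4 + (-1)·-3, 1·4 + (0)·-3]ᵀ = (3, 4)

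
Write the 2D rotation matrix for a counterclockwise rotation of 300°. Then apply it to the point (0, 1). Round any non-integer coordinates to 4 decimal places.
R = [[1/2, √3/2], [-√3/2, 1/2]]; R·(0, 1) = (0.8660, 0.5000)

Rotation matrix formula: R(θ) = [[cos θ, -sin θ], [sin θ, cos θ]]
For θ = 300°:
cos(300°) = 1/2
sin(300°) = -√3/2
R = [[1/2, √3/2], [-√3/2, 1/2]]
Apply to (0, 1): [1/2·0 + (√3/2)·1, -√3/2·0 + 1/2·1] = (0.8660, 0.5000)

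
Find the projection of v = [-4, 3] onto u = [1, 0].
[-4, 0]

The projection of v onto u is proj_u(v) = ((v·u) / (u·u)) · u.
v·u = (-4)*(1) + (3)*(0) = -4.
u·u = (1)*(1) + (0)*(0) = 1.
coefficient = -4 / 1 = -4.
proj_u(v) = -4 · [1, 0] = [-4, 0].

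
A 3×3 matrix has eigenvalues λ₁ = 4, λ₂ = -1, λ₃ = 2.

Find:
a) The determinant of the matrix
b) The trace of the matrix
det = -8, trace = 5

Two standard eigenvalue identities:
- det(A) equals the product of the eigenvalues (counted with multiplicity).
- trace(A) equals the sum of the eigenvalues.
det(A) = (4)*(-1)*(2) = -8.
trace(A) = 4 - 1 + 2 = 5.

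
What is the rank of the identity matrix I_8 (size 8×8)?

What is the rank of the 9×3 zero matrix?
rank(I_8) = 8, rank(0) = 0

The identity I_8 has 8 columns that are the standard basis vectors e_1, …, e_8. These are linearly independent, so all 8 columns are pivots and rank(I_8) = 8.
The 9×3 zero matrix has every entry zero, so every row is the zero row and there are no pivots; rank(0) = 0.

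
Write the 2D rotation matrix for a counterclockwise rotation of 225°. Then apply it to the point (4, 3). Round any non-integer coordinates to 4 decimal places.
R = [[-√2/2, √2/2], [-√2/2, -√2/2]]; R·(4, 3) = (-0.7071, -4.9497)

Rotation matrix formula: R(θ) = [[cos θ, -sin θ], [sin θ, cos θ]]
For θ = 225°:
cos(225°) = -√2/2
sin(225°) = -√2/2
R = [[-√2/2, √2/2], [-√2/2, -√2/2]]
Apply to (4, 3): [-√2/2·4 + (√2/2)·3, -√2/2·4 + -√2/2·3] = (-0.7071, -4.9497)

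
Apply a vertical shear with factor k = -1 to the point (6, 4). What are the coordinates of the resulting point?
(6, -2)

Shear matrix for vertical shear with factor k = -1:
[[1, 0], [-1, 1]]
Result: (6, 4) → (6, -2)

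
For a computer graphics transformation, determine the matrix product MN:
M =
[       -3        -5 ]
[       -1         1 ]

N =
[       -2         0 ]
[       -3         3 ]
MN =
[       21       -15 ]
[       -1         3 ]

Matrix multiplication: (MN)[i][j] = sum over k of M[i][k] * N[k][j].
  (MN)[0][0] = (-3)*(-2) + (-5)*(-3) = 21
  (MN)[0][1] = (-3)*(0) + (-5)*(3) = -15
  (MN)[1][0] = (-1)*(-2) + (1)*(-3) = -1
  (MN)[1][1] = (-1)*(0) + (1)*(3) = 3
MN =
[       21       -15 ]
[       -1         3 ]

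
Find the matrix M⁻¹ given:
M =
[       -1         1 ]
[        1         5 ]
det(M) = -6
M⁻¹ =
[     -5/6       1/6 ]
[      1/6       1/6 ]

For a 2×2 matrix M = [[a, b], [c, d]] with det(M) ≠ 0, M⁻¹ = (1/det(M)) * [[d, -b], [-c, a]].
det(M) = (-1)*(5) - (1)*(1) = -5 - 1 = -6.
M⁻¹ = (1/-6) * [[5, -1], [-1, -1]].
Dividing each entry by -6 and reducing:
M⁻¹ =
[     -5/6       1/6 ]
[      1/6       1/6 ]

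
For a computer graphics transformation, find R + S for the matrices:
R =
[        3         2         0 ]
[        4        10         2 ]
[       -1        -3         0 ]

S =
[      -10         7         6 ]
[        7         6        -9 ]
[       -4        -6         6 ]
R + S =
[       -7         9         6 ]
[       11        16        -7 ]
[       -5        -9         6 ]

Matrix addition is elementwise: (R+S)[i][j] = R[i][j] + S[i][j].
  (R+S)[0][0] = (3) + (-10) = -7
  (R+S)[0][1] = (2) + (7) = 9
  (R+S)[0][2] = (0) + (6) = 6
  (R+S)[1][0] = (4) + (7) = 11
  (R+S)[1][1] = (10) + (6) = 16
  (R+S)[1][2] = (2) + (-9) = -7
  (R+S)[2][0] = (-1) + (-4) = -5
  (R+S)[2][1] = (-3) + (-6) = -9
  (R+S)[2][2] = (0) + (6) = 6
R + S =
[       -7         9         6 ]
[       11        16        -7 ]
[       -5        -9         6 ]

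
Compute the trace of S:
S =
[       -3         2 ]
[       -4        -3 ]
tr(S) = -3 - 3 = -6

The trace of a square matrix is the sum of its diagonal entries.
Diagonal entries of S: S[0][0] = -3, S[1][1] = -3.
tr(S) = -3 - 3 = -6.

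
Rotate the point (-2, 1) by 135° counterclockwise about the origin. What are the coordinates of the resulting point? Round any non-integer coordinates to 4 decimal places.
(0.7071, -2.1213)

Rotation matrix R(θ) = [[cos θ, -sin θ], [sin θ, cos θ]]; for θ = 135°:
R = [[-√2/2, -√2/2], [√2/2, -√2/2]]
Result: R × [-2, 1]ᵀ = [-√2/2·-2 + (-√2/2)·1, √2/2·-2 + (-√2/2)·1]ᵀ = (0.7071, -2.1213)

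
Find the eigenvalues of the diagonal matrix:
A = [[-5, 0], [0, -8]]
λ₁ = -5, λ₂ = -8

The characteristic polynomial of A is det(A - λI) = (-5 - λ)(-8 - λ) = 0.
The roots are λ = -5 and λ = -8, so the eigenvalues are the diagonal entries.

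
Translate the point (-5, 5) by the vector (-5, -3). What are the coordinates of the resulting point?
(-10, 2)

Translation by (-5, -3):
x' = -5 + -5 = -10
y' = 5 + -3 = 2
Homogeneous matrix: [[1, 0, -5], [0, 1, -3], [0, 0, 1]]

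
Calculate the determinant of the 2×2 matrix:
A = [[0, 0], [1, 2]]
0

For A = [[a, b], [c, d]], det(A) = a*d - b*c.
det(A) = (0)*(2) - (0)*(1) = 0 - 0 = 0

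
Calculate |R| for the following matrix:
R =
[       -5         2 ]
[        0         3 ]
det(R) = -15

For a 2×2 matrix [[a, b], [c, d]], det = a*d - b*c.
det(R) = (-5)*(3) - (2)*(0) = -15 - 0 = -15.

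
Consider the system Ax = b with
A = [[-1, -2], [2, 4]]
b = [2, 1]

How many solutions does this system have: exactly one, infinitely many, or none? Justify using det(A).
No solution

det(A) = (-1)*(4) - (-2)*(2) = 0, so A is singular.
The column space of A is span(column 1) = span([-1, 2]).
b = [2, 1] is not a scalar multiple of column 1, so b ∉ column space and the system is inconsistent — no solution.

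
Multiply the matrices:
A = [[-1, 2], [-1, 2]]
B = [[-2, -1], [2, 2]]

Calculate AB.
[[6, 5], [6, 5]]

Each entry (i,j) of AB = sum over k of A[i][k]*B[k][j].
(AB)[0][0] = (-1)*(-2) + (2)*(2) = 6
(AB)[0][1] = (-1)*(-1) + (2)*(2) = 5
(AB)[1][0] = (-1)*(-2) + (2)*(2) = 6
(AB)[1][1] = (-1)*(-1) + (2)*(2) = 5
AB = [[6, 5], [6, 5]]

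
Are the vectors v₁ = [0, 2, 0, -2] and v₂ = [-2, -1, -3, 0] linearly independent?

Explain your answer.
Yes, linearly independent

Two vectors are linearly dependent iff one is a scalar multiple of the other.
No single scalar k satisfies v₂ = k·v₁ (the ratios of corresponding entries disagree), so v₁ and v₂ are linearly independent.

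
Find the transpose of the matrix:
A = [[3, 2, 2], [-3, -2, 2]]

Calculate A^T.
[[3, -3], [2, -2], [2, 2]]

The transpose sends entry (i,j) to (j,i); rows become columns.
Row 0 of A: [3, 2, 2] -> column 0 of A^T.
Row 1 of A: [-3, -2, 2] -> column 1 of A^T.
A^T = [[3, -3], [2, -2], [2, 2]]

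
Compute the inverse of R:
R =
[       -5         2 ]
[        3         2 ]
det(R) = -16
R⁻¹ =
[     -1/8       1/8 ]
[     3/16      5/16 ]

For a 2×2 matrix R = [[a, b], [c, d]] with det(R) ≠ 0, R⁻¹ = (1/det(R)) * [[d, -b], [-c, a]].
det(R) = (-5)*(2) - (2)*(3) = -10 - 6 = -16.
R⁻¹ = (1/-16) * [[2, -2], [-3, -5]].
Dividing each entry by -16 and reducing:
R⁻¹ =
[     -1/8       1/8 ]
[     3/16      5/16 ]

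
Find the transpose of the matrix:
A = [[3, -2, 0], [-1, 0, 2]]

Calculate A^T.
[[3, -1], [-2, 0], [0, 2]]

The transpose sends entry (i,j) to (j,i); rows become columns.
Row 0 of A: [3, -2, 0] -> column 0 of A^T.
Row 1 of A: [-1, 0, 2] -> column 1 of A^T.
A^T = [[3, -1], [-2, 0], [0, 2]]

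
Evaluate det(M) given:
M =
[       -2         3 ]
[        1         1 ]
det(M) = -5

For a 2×2 matrix [[a, b], [c, d]], det = a*d - b*c.
det(M) = (-2)*(1) - (3)*(1) = -2 - 3 = -5.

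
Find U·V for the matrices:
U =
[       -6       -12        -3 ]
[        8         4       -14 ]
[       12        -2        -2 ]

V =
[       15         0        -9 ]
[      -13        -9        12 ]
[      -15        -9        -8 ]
UV =
[      111       135       -66 ]
[      278        90        88 ]
[      236        36      -116 ]

Matrix multiplication: (UV)[i][j] = sum over k of U[i][k] * V[k][j].
  (UV)[0][0] = (-6)*(15) + (-12)*(-13) + (-3)*(-15) = 111
  (UV)[0][1] = (-6)*(0) + (-12)*(-9) + (-3)*(-9) = 135
  (UV)[0][2] = (-6)*(-9) + (-12)*(12) + (-3)*(-8) = -66
  (UV)[1][0] = (8)*(15) + (4)*(-13) + (-14)*(-15) = 278
  (UV)[1][1] = (8)*(0) + (4)*(-9) + (-14)*(-9) = 90
  (UV)[1][2] = (8)*(-9) + (4)*(12) + (-14)*(-8) = 88
  (UV)[2][0] = (12)*(15) + (-2)*(-13) + (-2)*(-15) = 236
  (UV)[2][1] = (12)*(0) + (-2)*(-9) + (-2)*(-9) = 36
  (UV)[2][2] = (12)*(-9) + (-2)*(12) + (-2)*(-8) = -116
UV =
[      111       135       -66 ]
[      278        90        88 ]
[      236        36      -116 ]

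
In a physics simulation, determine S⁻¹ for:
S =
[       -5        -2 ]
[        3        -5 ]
det(S) = 31
S⁻¹ =
[    -5/31      2/31 ]
[    -3/31     -5/31 ]

For a 2×2 matrix S = [[a, b], [c, d]] with det(S) ≠ 0, S⁻¹ = (1/det(S)) * [[d, -b], [-c, a]].
det(S) = (-5)*(-5) - (-2)*(3) = 25 + 6 = 31.
S⁻¹ = (1/31) * [[-5, 2], [-3, -5]].
Dividing each entry by 31 and reducing:
S⁻¹ =
[    -5/31      2/31 ]
[    -3/31     -5/31 ]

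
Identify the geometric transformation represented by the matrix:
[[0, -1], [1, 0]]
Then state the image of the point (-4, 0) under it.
rotation by 90° counterclockwise; image of (-4, 0) is (0, -4)

This matches the form [[cos θ, -sin θ], [sin θ, cos θ]] of a rotation matrix; reading off cos θ and sin θ gives the angle.
The matrix [[0, -1], [1, 0]] represents: rotation by 90° counterclockwise.
Applying it to (-4, 0): [0·-4 + -1·0, 1·-4 + 0·0] = (0, -4).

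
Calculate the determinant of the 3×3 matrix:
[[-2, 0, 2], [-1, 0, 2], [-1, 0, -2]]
0

Expansion along first row:
det = -2·det([[0,2],[0,-2]]) - 0·det([[-1,2],[-1,-2]]) + 2·det([[-1,0],[-1,0]])
    = -2·(0·-2 - 2·0) - 0·(-1·-2 - 2·-1) + 2·(-1·0 - 0·-1)
    = -2·0 - 0·4 + 2·0
    = 0 + 0 + 0 = 0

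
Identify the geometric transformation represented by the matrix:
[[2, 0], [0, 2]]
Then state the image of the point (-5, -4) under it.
uniform scaling by factor 2; image of (-5, -4) is (-10, -8)

This is a diagonal matrix with equal entries 2, so it scales both axes by the same factor 2.
The matrix [[2, 0], [0, 2]] represents: uniform scaling by factor 2.
Applying it to (-5, -4): [2·-5 + 0·-4, 0·-5 + 2·-4] = (-10, -8).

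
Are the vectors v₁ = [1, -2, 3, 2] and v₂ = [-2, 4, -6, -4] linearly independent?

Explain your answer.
No, linearly dependent (v₂ = -2·v₁)

Check whether there is a scalar k with v₂ = k·v₁.
Comparing components, k = -2 satisfies -2·[1, -2, 3, 2] = [-2, 4, -6, -4].
Since v₂ is a scalar multiple of v₁, the two vectors are linearly dependent.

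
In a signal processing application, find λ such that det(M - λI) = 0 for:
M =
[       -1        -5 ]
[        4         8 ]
λ = 3, 4

Solve det(M - λI) = 0. For a 2×2 matrix the characteristic equation is λ² - (trace)λ + det = 0.
trace(M) = a + d = -1 + 8 = 7.
det(M) = a*d - b*c = (-1)*(8) - (-5)*(4) = -8 + 20 = 12.
Characteristic equation: λ² - (7)λ + (12) = 0.
Discriminant = (7)² - 4*(12) = 49 - 48 = 1.
λ = (7 ± √1) / 2 = (7 ± 1) / 2 = 3, 4.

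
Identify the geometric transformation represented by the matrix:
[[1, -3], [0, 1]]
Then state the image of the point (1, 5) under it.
horizontal shear with factor -3; image of (1, 5) is (-14, 5)

The matrix [[1, k], [0, 1]] sends (x, y) to (x + -3y, y), leaving the y-coordinate fixed: a horizontal shear.
The matrix [[1, -3], [0, 1]] represents: horizontal shear with factor -3.
Applying it to (1, 5): [1·1 + -3·5, 0·1 + 1·5] = (-14, 5).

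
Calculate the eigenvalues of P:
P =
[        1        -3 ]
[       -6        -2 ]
λ = -5, 4

Solve det(P - λI) = 0. For a 2×2 matrix the characteristic equation is λ² - (trace)λ + det = 0.
trace(P) = a + d = 1 - 2 = -1.
det(P) = a*d - b*c = (1)*(-2) - (-3)*(-6) = -2 - 18 = -20.
Characteristic equation: λ² - (-1)λ + (-20) = 0.
Discriminant = (-1)² - 4*(-20) = 1 + 80 = 81.
λ = (-1 ± √81) / 2 = (-1 ± 9) / 2 = -5, 4.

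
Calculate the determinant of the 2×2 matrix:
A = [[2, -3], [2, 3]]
12

For A = [[a, b], [c, d]], det(A) = a*d - b*c.
det(A) = (2)*(3) - (-3)*(2) = 6 - -6 = 12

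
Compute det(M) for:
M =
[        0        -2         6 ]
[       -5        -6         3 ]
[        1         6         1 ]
det(M) = -160

Expand along row 0 (cofactor expansion): det(M) = a*(e*i - f*h) - b*(d*i - f*g) + c*(d*h - e*g), where the 3×3 is [[a, b, c], [d, e, f], [g, h, i]].
Minor M_00 = (-6)*(1) - (3)*(6) = -6 - 18 = -24.
Minor M_01 = (-5)*(1) - (3)*(1) = -5 - 3 = -8.
Minor M_02 = (-5)*(6) - (-6)*(1) = -30 + 6 = -24.
det(M) = (0)*(-24) - (-2)*(-8) + (6)*(-24) = 0 - 16 - 144 = -160.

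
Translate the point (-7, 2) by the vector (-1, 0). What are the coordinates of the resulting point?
(-8, 2)

Translation by (-1, 0):
x' = -7 + -1 = -8
y' = 2 + 0 = 2
Homogeneous matrix: [[1, 0, -1], [0, 1, 0], [0, 0, 1]]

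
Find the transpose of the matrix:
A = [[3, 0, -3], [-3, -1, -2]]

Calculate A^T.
[[3, -3], [0, -1], [-3, -2]]

The transpose sends entry (i,j) to (j,i); rows become columns.
Row 0 of A: [3, 0, -3] -> column 0 of A^T.
Row 1 of A: [-3, -1, -2] -> column 1 of A^T.
A^T = [[3, -3], [0, -1], [-3, -2]]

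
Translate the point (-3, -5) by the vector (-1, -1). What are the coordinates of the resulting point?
(-4, -6)

Translation by (-1, -1):
x' = -3 + -1 = -4
y' = -5 + -1 = -6
Homogeneous matrix: [[1, 0, -1], [0, 1, -1], [0, 0, 1]]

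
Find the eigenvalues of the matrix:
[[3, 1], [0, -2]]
λ = -2 and λ = 3

Characteristic equation: det(A - λI) = 0
λ² - (trace)λ + (det) = 0
λ² - (1)λ + (-6) = 0
λ² - 1λ - 6 = 0
Solving: λ = -2, 3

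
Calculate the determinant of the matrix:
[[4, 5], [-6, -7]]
2

For a 2×2 matrix [[a, b], [c, d]], det = ad - bc
det = (4)(-7) - (5)(-6) = -28 - -30 = 2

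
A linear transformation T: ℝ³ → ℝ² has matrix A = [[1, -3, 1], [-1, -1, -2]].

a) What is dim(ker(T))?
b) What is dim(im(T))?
dim(ker) = 1, dim(im) = 2

The two rows are not scalar multiples of one another (no single k satisfies row 2 = k × row 1), so they are linearly independent.
Thus rank(A) = 2.
dim(im(T)) = rank(A) = 2.
By the rank-nullity theorem applied to T: ℝ³ → ℝ², rank(A) + nullity(A) = 3 (the domain dimension), so dim(ker(T)) = 3 - 2 = 1.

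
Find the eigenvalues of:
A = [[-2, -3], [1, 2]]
λ = -1, 1

Solve det(A - λI) = 0. For a 2×2 matrix this is λ² - (trace)λ + det = 0.
trace(A) = -2 + 2 = 0.
det(A) = (-2)*(2) - (-3)*(1) = -4 + 3 = -1.
Characteristic equation: λ² - (0)λ + (-1) = 0.
Discriminant: (0)² - 4*(-1) = 0 + 4 = 4.
Roots: λ = (0 ± √4) / 2 = -1, 1.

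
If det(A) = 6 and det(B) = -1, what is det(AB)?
-6

Use the multiplicative property of determinants: det(AB) = det(A)*det(B).
det(AB) = (6)*(-1) = -6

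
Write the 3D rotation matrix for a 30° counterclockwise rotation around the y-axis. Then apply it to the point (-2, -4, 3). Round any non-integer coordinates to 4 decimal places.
R = [[√3/2, 0, 1/2], [0, 1, 0], [-1/2, 0, √3/2]]; R·(-2, -4, 3) = (-0.2321, -4.0000, 3.5981)

Rotation matrix for 30° around y-axis:
cos(30°) = √3/2, sin(30°) = 1/2
R = [[√3/2, 0, 1/2], [0, 1, 0], [-1/2, 0, √3/2]]
Apply to (-2, -4, 3): R·[-2, -4, 3]ᵀ = (-0.2321, -4.0000, 3.5981)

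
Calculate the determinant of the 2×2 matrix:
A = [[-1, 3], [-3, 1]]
8

For A = [[a, b], [c, d]], det(A) = a*d - b*c.
det(A) = (-1)*(1) - (3)*(-3) = -1 - -9 = 8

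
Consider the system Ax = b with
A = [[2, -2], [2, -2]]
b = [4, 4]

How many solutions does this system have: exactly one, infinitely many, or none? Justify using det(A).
Infinitely many solutions

det(A) = (2)*(-2) - (-2)*(2) = 0, so A is singular (column 2 is -1 times column 1).
b = [4, 4] = 2 * column 1 of A, so b lies in the column space of A.
A singular matrix whose right-hand side is in its column space gives a 1-parameter family of solutions — infinitely many.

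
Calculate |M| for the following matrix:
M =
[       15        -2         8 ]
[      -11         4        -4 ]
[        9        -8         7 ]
det(M) = 274

Expand along row 0 (cofactor expansion): det(M) = a*(e*i - f*h) - b*(d*i - f*g) + c*(d*h - e*g), where the 3×3 is [[a, b, c], [d, e, f], [g, h, i]].
Minor M_00 = (4)*(7) - (-4)*(-8) = 28 - 32 = -4.
Minor M_01 = (-11)*(7) - (-4)*(9) = -77 + 36 = -41.
Minor M_02 = (-11)*(-8) - (4)*(9) = 88 - 36 = 52.
det(M) = (15)*(-4) - (-2)*(-41) + (8)*(52) = -60 - 82 + 416 = 274.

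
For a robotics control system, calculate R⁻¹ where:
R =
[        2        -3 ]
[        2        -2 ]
det(R) = 2
R⁻¹ =
[       -1       3/2 ]
[       -1         1 ]

For a 2×2 matrix R = [[a, b], [c, d]] with det(R) ≠ 0, R⁻¹ = (1/det(R)) * [[d, -b], [-c, a]].
det(R) = (2)*(-2) - (-3)*(2) = -4 + 6 = 2.
R⁻¹ = (1/2) * [[-2, 3], [-2, 2]].
Dividing each entry by 2 and reducing:
R⁻¹ =
[       -1       3/2 ]
[       -1         1 ]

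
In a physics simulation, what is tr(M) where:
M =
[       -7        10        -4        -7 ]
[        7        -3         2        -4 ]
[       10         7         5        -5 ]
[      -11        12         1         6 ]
tr(M) = -7 - 3 + 5 + 6 = 1

The trace of a square matrix is the sum of its diagonal entries.
Diagonal entries of M: M[0][0] = -7, M[1][1] = -3, M[2][2] = 5, M[3][3] = 6.
tr(M) = -7 - 3 + 5 + 6 = 1.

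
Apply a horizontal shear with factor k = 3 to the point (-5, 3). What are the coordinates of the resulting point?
(4, 3)

Shear matrix for horizontal shear with factor k = 3:
[[1, 3], [0, 1]]
Result: (-5, 3) → (4, 3)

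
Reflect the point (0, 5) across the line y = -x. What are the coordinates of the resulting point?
(-5, 0)

Reflection across line y = -x: (0, 5) → (-5, 0)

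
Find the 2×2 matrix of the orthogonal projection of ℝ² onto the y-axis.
[[0, 0], [0, 1]]

The orthogonal projection onto the line spanned by a nonzero vector u = (a, b) has matrix P = (u uᵀ) / (uᵀ u) = (1/(a² + b²)) · [[a², ab], [ab, b²]].
Here u = (0, 1), so a² + b² = 0 + 1 = 1.
P = (1/1) · [[0, 0], [0, 1]] = [[0, 0], [0, 1]].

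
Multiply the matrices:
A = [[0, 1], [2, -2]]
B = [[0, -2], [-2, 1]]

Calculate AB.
[[-2, 1], [4, -6]]

Each entry (i,j) of AB = sum over k of A[i][k]*B[k][j].
(AB)[0][0] = (0)*(0) + (1)*(-2) = -2
(AB)[0][1] = (0)*(-2) + (1)*(1) = 1
(AB)[1][0] = (2)*(0) + (-2)*(-2) = 4
(AB)[1][1] = (2)*(-2) + (-2)*(1) = -6
AB = [[-2, 1], [4, -6]]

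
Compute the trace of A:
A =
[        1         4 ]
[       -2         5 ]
tr(A) = 1 + 5 = 6

The trace of a square matrix is the sum of its diagonal entries.
Diagonal entries of A: A[0][0] = 1, A[1][1] = 5.
tr(A) = 1 + 5 = 6.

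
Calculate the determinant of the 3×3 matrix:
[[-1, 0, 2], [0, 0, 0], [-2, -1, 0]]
0

Expansion along first row:
det = -1·det([[0,0],[-1,0]]) - 0·det([[0,0],[-2,0]]) + 2·det([[0,0],[-2,-1]])
    = -1·(0·0 - 0·-1) - 0·(0·0 - 0·-2) + 2·(0·-1 - 0·-2)
    = -1·0 - 0·0 + 2·0
    = 0 + 0 + 0 = 0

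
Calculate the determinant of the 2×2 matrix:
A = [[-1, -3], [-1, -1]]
-2

For A = [[a, b], [c, d]], det(A) = a*d - b*c.
det(A) = (-1)*(-1) - (-3)*(-1) = 1 - 3 = -2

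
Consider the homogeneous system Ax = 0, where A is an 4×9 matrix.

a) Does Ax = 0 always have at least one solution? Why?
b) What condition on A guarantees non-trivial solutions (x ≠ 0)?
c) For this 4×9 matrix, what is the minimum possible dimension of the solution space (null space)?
a) Yes, x = 0 is always a solution. b) When A has linearly dependent columns (rank < n). c) Minimum nullity = 5.

a) x = 0 satisfies A·0 = 0, so the zero vector is always a solution.
b) Non-trivial solutions exist iff the columns of A are linearly dependent, equivalently rank(A) < n (the number of columns).
c) By rank-nullity, rank(A) + nullity(A) = n = 9. Since A has only 4 rows, rank(A) ≤ 4, so nullity(A) ≥ 9 - 4 = 5.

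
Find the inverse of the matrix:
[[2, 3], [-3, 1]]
[[1/11, -3/11], [3/11, 2/11]]

For [[a,b],[c,d]], inverse = (1/det)·[[d,-b],[-c,a]]
det = 2·1 - 3·-3 = 11
Inverse = (1/11)·[[1, -3], [3, 2]]
        = [[1/11, -3/11], [3/11, 2/11]]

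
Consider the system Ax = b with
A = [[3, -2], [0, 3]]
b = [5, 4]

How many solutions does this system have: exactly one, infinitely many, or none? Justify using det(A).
Exactly one solution

Compute det(A) = (3)*(3) - (-2)*(0) = 9.
Because det(A) ≠ 0, A is invertible and Ax = b has a unique solution for every b (here x = A⁻¹ b).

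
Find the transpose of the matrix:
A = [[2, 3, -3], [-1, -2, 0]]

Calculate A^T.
[[2, -1], [3, -2], [-3, 0]]

The transpose sends entry (i,j) to (j,i); rows become columns.
Row 0 of A: [2, 3, -3] -> column 0 of A^T.
Row 1 of A: [-1, -2, 0] -> column 1 of A^T.
A^T = [[2, -1], [3, -2], [-3, 0]]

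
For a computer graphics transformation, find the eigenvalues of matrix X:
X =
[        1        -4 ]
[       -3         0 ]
λ = -3, 4

Solve det(X - λI) = 0. For a 2×2 matrix the characteristic equation is λ² - (trace)λ + det = 0.
trace(X) = a + d = 1 + 0 = 1.
det(X) = a*d - b*c = (1)*(0) - (-4)*(-3) = 0 - 12 = -12.
Characteristic equation: λ² - (1)λ + (-12) = 0.
Discriminant = (1)² - 4*(-12) = 1 + 48 = 49.
λ = (1 ± √49) / 2 = (1 ± 7) / 2 = -3, 4.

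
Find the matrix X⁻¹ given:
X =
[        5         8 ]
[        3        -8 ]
det(X) = -64
X⁻¹ =
[      1/8       1/8 ]
[     3/64     -5/64 ]

For a 2×2 matrix X = [[a, b], [c, d]] with det(X) ≠ 0, X⁻¹ = (1/det(X)) * [[d, -b], [-c, a]].
det(X) = (5)*(-8) - (8)*(3) = -40 - 24 = -64.
X⁻¹ = (1/-64) * [[-8, -8], [-3, 5]].
Dividing each entry by -64 and reducing:
X⁻¹ =
[      1/8       1/8 ]
[     3/64     -5/64 ]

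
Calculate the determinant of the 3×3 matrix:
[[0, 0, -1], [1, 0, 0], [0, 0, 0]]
0

Expansion along first row:
det = 0·det([[0,0],[0,0]]) - 0·det([[1,0],[0,0]]) + -1·det([[1,0],[0,0]])
    = 0·(0·0 - 0·0) - 0·(1·0 - 0·0) + -1·(1·0 - 0·0)
    = 0·0 - 0·0 + -1·0
    = 0 + 0 + 0 = 0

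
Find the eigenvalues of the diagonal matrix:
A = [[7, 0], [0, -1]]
λ₁ = 7, λ₂ = -1

The characteristic polynomial of A is det(A - λI) = (7 - λ)(-1 - λ) = 0.
The roots are λ = 7 and λ = -1, so the eigenvalues are the diagonal entries.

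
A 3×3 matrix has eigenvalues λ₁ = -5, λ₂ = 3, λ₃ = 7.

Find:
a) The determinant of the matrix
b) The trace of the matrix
det = -105, trace = 5

Two standard eigenvalue identities:
- det(A) equals the product of the eigenvalues (counted with multiplicity).
- trace(A) equals the sum of the eigenvalues.
det(A) = (-5)*(3)*(7) = -105.
trace(A) = -5 + 3 + 7 = 5.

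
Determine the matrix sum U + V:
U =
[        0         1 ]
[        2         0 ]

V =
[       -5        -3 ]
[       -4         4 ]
U + V =
[       -5        -2 ]
[       -2         4 ]

Matrix addition is elementwise: (U+V)[i][j] = U[i][j] + V[i][j].
  (U+V)[0][0] = (0) + (-5) = -5
  (U+V)[0][1] = (1) + (-3) = -2
  (U+V)[1][0] = (2) + (-4) = -2
  (U+V)[1][1] = (0) + (4) = 4
U + V =
[       -5        -2 ]
[       -2         4 ]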